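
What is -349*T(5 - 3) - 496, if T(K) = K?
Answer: -1194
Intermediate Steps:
-349*T(5 - 3) - 496 = -349*(5 - 3) - 496 = -349*2 - 496 = -698 - 496 = -1194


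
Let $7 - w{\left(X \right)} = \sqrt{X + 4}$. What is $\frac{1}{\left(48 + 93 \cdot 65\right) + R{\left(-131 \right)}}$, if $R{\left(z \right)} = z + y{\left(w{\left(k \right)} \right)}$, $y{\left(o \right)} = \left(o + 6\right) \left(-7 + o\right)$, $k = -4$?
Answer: $\frac{1}{5962} \approx 0.00016773$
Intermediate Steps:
$w{\left(X \right)} = 7 - \sqrt{4 + X}$ ($w{\left(X \right)} = 7 - \sqrt{X + 4} = 7 - \sqrt{4 + X}$)
$y{\left(o \right)} = \left(-7 + o\right) \left(6 + o\right)$ ($y{\left(o \right)} = \left(6 + o\right) \left(-7 + o\right) = \left(-7 + o\right) \left(6 + o\right)$)
$R{\left(z \right)} = z$ ($R{\left(z \right)} = z - \left(49 - \sqrt{4 - 4} - \left(7 - \sqrt{4 - 4}\right)^{2}\right) = z - \left(49 + 0 - \left(7 - \sqrt{0}\right)^{2}\right) = z - \left(49 + 0 - \left(7 - 0\right)^{2}\right) = z - \left(49 - \left(7 + 0\right)^{2}\right) = z - \left(49 - 49\right) = z - 0 = z + 0 = z$)
$\frac{1}{\left(48 + 93 \cdot 65\right) + R{\left(-131 \right)}} = \frac{1}{\left(48 + 93 \cdot 65\right) - 131} = \frac{1}{\left(48 + 6045\right) - 131} = \frac{1}{6093 - 131} = \frac{1}{5962}$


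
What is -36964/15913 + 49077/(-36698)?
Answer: -2137467173/583975274 ≈ -3.6602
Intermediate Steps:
-36964/15913 + 49077/(-36698) = -36964*1/15913 + 49077*(-1/36698) = -36964/15913 - 49077/36698 = -2137467173/583975274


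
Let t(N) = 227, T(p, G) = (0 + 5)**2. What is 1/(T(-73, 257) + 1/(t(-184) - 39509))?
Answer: 39282/982049 ≈ 0.040000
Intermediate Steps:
T(p, G) = 25 (T(p, G) = 5**2 = 25)
1/(T(-73, 257) + 1/(t(-184) - 39509)) = 1/(25 + 1/(227 - 39509)) = 1/(25 + 1/(-39282)) = 1/(25 - 1/39282) = 1/(982049/39282) = 39282/982049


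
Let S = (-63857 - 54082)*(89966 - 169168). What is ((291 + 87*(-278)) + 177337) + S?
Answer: 9341158120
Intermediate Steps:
S = 9341004678 (S = -117939*(-79202) = 9341004678)
((291 + 87*(-278)) + 177337) + S = ((291 + 87*(-278)) + 177337) + 9341004678 = ((291 - 24186) + 177337) + 9341004678 = (-23895 + 177337) + 9341004678 = 153442 + 9341004678 = 9341158120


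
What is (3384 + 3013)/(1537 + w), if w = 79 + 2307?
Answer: 6397/3923 ≈ 1.6306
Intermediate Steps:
w = 2386
(3384 + 3013)/(1537 + w) = (3384 + 3013)/(1537 + 2386) = 6397/3923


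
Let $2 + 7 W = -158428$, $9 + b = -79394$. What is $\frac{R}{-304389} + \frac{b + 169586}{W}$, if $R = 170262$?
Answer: $- \frac{8115911147}{1786087010} \approx -4.544$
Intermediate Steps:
$b = -79403$ ($b = -9 - 79394 = -79403$)
$W = - \frac{158430}{7}$ ($W = - \frac{2}{7} + \frac{1}{7} \left(-158428\right) = - \frac{2}{7} - \frac{158428}{7} = - \frac{158430}{7} \approx -22633.0$)
$\frac{R}{-304389} + \frac{b + 169586}{W} = \frac{170262}{-304389} + \frac{-79403 + 169586}{- \frac{158430}{7}} = 170262 \left(- \frac{1}{304389}\right) + 90183 \left(- \frac{7}{158430}\right) = - \frac{18918}{33821} - \frac{210427}{52810} = - \frac{8115911147}{1786087010}$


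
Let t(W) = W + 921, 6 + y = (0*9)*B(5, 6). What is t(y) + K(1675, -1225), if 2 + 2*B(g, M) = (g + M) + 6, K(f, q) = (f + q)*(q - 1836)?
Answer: -1376535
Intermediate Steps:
K(f, q) = (-1836 + q)*(f + q) (K(f, q) = (f + q)*(-1836 + q) = (-1836 + q)*(f + q))
B(g, M) = 2 + M/2 + g/2 (B(g, M) = -1 + ((g + M) + 6)/2 = -1 + ((M + g) + 6)/2 = -1 + (6 + M + g)/2 = -1 + (3 + M/2 + g/2) = 2 + M/2 + g/2)
y = -6 (y = -6 + (0*9)*(2 + (½)*6 + (½)*5) = -6 + 0*(2 + 3 + 5/2) = -6 + 0*(15/2) = -6 + 0 = -6)
t(W) = 921 + W
t(y) + K(1675, -1225) = (921 - 6) + ((-1225)² - 1836*1675 - 1836*(-1225) + 1675*(-1225)) = 915 + (1500625 - 3075300 + 2249100 - 2051875) = 915 - 1377450 = -1376535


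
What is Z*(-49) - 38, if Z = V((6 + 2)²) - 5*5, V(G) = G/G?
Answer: 1138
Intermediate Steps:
V(G) = 1
Z = -24 (Z = 1 - 5*5 = 1 - 25 = -24)
Z*(-49) - 38 = -24*(-49) - 38 = 1176 - 38 = 1138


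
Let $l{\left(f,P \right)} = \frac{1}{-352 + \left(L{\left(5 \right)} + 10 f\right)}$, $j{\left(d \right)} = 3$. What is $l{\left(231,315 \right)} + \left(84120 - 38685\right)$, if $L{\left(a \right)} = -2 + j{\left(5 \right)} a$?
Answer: $\frac{89552386}{1971} \approx 45435.0$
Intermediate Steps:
$L{\left(a \right)} = -2 + 3 a$
$l{\left(f,P \right)} = \frac{1}{-339 + 10 f}$ ($l{\left(f,P \right)} = \frac{1}{-352 + \left(\left(-2 + 3 \cdot 5\right) + 10 f\right)} = \frac{1}{-352 + \left(\left(-2 + 15\right) + 10 f\right)} = \frac{1}{-352 + \left(13 + 10 f\right)} = \frac{1}{-339 + 10 f}$)
$l{\left(231,315 \right)} + \left(84120 - 38685\right) = \frac{1}{-339 + 10 \cdot 231} + \left(84120 - 38685\right) = \frac{1}{-339 + 2310} + \left(84120 - 38685\right) = \frac{1}{1971} + 45435 = \frac{89552386}{1971}$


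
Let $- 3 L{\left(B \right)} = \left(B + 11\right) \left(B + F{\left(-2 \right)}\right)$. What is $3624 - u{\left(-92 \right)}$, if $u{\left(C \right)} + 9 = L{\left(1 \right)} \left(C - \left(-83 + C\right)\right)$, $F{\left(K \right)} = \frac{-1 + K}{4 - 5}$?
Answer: $4961$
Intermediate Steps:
$F{\left(K \right)} = 1 - K$ ($F{\left(K \right)} = \frac{-1 + K}{-1} = \left(-1 + K\right) \left(-1\right) = 1 - K$)
$L{\left(B \right)} = - \frac{\left(3 + B\right) \left(11 + B\right)}{3}$ ($L{\left(B \right)} = - \frac{\left(B + 11\right) \left(B + \left(1 - -2\right)\right)}{3} = - \frac{\left(11 + B\right) \left(B + \left(1 + 2\right)\right)}{3} = - \frac{\left(11 + B\right) \left(B + 3\right)}{3} = - \frac{\left(11 + B\right) \left(3 + B\right)}{3} = - \frac{\left(3 + B\right) \left(11 + B\right)}{3}$)
$u{\left(C \right)} = -1337$ ($u{\left(C \right)} = -9 + \left(-11 - \frac{14}{3} - \frac{1^{2}}{3}\right) \left(C - \left(-83 + C\right)\right) = -9 + \left(-11 - \frac{14}{3} - \frac{1}{3}\right) 83 = -9 - 1328 = -1337$)
$3624 - u{\left(-92 \right)} = 3624 - -1337 = 3624 + 1337 = 4961$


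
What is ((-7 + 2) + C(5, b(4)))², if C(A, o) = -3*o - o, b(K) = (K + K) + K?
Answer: 2809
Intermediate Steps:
b(K) = 3*K (b(K) = 2*K + K = 3*K)
C(A, o) = -4*o
((-7 + 2) + C(5, b(4)))² = ((-7 + 2) - 12*4)² = (-5 - 4*12)² = (-5 - 48)² = (-53)² = 2809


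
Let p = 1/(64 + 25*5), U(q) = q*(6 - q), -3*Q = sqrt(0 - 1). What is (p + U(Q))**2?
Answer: -142400/35721 - 88*I/189 ≈ -3.9865 - 0.46561*I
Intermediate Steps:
Q = -I/3 (Q = -sqrt(0 - 1)/3 = -I/3 ≈ -0.33333*I)
p = 1/189 (p = 1/(64 + 125) = 1/189 ≈ 0.0052910)
(p + U(Q))**2 = (1/189 + (-I/3)*(6 - (-1)*I/3))**2 = (1/189 + (-I/3)*(6 + I/3))**2 = (1/189 - I*(6 + I/3)/3)**2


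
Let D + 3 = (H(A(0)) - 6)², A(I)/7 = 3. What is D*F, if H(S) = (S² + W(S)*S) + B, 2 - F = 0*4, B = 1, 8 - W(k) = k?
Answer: 53132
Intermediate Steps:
W(k) = 8 - k
F = 2 (F = 2 - 0*4 = 2 - 1*0 = 2 + 0 = 2)
A(I) = 21 (A(I) = 7*3 = 21)
H(S) = 1 + S² + S*(8 - S) (H(S) = (S² + (8 - S)*S) + 1 = (S² + S*(8 - S)) + 1 = 1 + S² + S*(8 - S))
D = 26566 (D = -3 + ((1 + 8*21) - 6)² = -3 + ((1 + 168) - 6)² = -3 + (169 - 6)² = -3 + 163² = -3 + 26569 = 26566)
D*F = 26566*2 = 53132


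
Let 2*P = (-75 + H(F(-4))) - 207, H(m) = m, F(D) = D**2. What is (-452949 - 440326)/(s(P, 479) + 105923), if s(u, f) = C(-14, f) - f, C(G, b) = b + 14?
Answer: -893275/105937 ≈ -8.4321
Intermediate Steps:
C(G, b) = 14 + b
P = -133 (P = ((-75 + (-4)**2) - 207)/2 = ((-75 + 16) - 207)/2 = (-59 - 207)/2 = (1/2)*(-266) = -133)
s(u, f) = 14 (s(u, f) = (14 + f) - f = 14)
(-452949 - 440326)/(s(P, 479) + 105923) = (-452949 - 440326)/(14 + 105923) = -893275/105937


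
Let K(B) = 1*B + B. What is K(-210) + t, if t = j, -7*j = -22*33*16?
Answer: 8676/7 ≈ 1239.4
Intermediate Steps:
K(B) = 2*B (K(B) = B + B = 2*B)
j = 11616/7 (j = -(-22*33)*16/7 = -(-726)*16/7 = -1/7*(-11616) = 11616/7 ≈ 1659.4)
t = 11616/7 ≈ 1659.4
K(-210) + t = 2*(-210) + 11616/7 = -420 + 11616/7 = 8676/7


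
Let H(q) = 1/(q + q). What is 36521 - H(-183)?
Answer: 13366687/366 ≈ 36521.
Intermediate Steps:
H(q) = 1/(2*q)
36521 - H(-183) = 36521 - 1/(2*(-183)) = 36521 - (-1)/(2*183) = 36521 - 1*(-1/366) = 36521 + 1/366 = 13366687/366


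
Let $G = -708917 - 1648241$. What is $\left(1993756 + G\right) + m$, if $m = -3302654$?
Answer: $-3666056$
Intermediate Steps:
$G = -2357158$ ($G = -708917 - 1648241 = -2357158$)
$\left(1993756 + G\right) + m = \left(1993756 - 2357158\right) - 3302654 = -363402 - 3302654 = -3666056$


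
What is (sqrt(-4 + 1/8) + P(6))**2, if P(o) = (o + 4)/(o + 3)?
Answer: -1711/648 + 5*I*sqrt(62)/9 ≈ -2.6404 + 4.3745*I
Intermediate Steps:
P(o) = (4 + o)/(3 + o)
(sqrt(-4 + 1/8) + P(6))**2 = (sqrt(-4 + 1/8) + (4 + 6)/(3 + 6))**2 = (sqrt(-4 + 1/8) + 10/9)**2 = (sqrt(-31/8) + (1/9)*10)**2 = (I*sqrt(62)/4 + 10/9)**2 = (10/9 + I*sqrt(62)/4)**2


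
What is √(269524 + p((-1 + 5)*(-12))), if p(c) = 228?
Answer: 2*√67438 ≈ 519.38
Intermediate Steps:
√(269524 + p((-1 + 5)*(-12))) = √(269524 + 228) = √269752 = 2*√67438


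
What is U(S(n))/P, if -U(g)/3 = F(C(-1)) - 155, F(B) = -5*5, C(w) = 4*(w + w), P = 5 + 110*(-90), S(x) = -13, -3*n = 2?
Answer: -108/1979 ≈ -0.054573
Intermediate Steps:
n = -⅔ (n = -⅓*2 = -⅔ ≈ -0.66667)
P = -9895 (P = 5 - 9900 = -9895)
C(w) = 8*w (C(w) = 4*(2*w) = 8*w)
F(B) = -25
U(g) = 540 (U(g) = -3*(-25 - 155) = -3*(-180) = 540)
U(S(n))/P = 540/(-9895) = 540*(-1/9895) = -108/1979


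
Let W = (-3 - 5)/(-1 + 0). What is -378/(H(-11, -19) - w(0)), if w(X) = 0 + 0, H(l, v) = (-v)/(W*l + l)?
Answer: 37422/19 ≈ 1969.6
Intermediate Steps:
W = 8 (W = -8/(-1) = -8*(-1) = 8)
H(l, v) = -v/(9*l) (H(l, v) = (-v)/(8*l + l) = (-v)/((9*l)) = (-v)*(1/(9*l)) = -v/(9*l))
w(X) = 0
-378/(H(-11, -19) - w(0)) = -378/(-⅑*(-19)/(-11) - 1*0) = -378/(-⅑*(-19)*(-1/11) + 0) = -378/(-19/99 + 0) = -378/(-19/99) = -378*(-99/19) = 37422/19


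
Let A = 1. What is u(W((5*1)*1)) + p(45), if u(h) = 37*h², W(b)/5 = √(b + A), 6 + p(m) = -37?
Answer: 5507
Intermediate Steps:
p(m) = -43 (p(m) = -6 - 37 = -43)
W(b) = 5*√(1 + b) (W(b) = 5*√(b + 1) = 5*√(1 + b))
u(W((5*1)*1)) + p(45) = 37*(5*√(1 + (5*1)*1))² - 43 = 37*(5*√(1 + 5*1))² - 43 = 37*(5*√(1 + 5))² - 43 = 37*(5*√6)² - 43 = 37*150 - 43 = 5550 - 43 = 5507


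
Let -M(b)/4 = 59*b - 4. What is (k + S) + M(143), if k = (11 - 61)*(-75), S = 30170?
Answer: 188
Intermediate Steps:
M(b) = 16 - 236*b (M(b) = -4*(59*b - 4) = -4*(-4 + 59*b) = 16 - 236*b)
k = 3750 (k = -50*(-75) = 3750)
(k + S) + M(143) = (3750 + 30170) + (16 - 236*143) = 33920 + (16 - 33748) = 33920 - 33732 = 188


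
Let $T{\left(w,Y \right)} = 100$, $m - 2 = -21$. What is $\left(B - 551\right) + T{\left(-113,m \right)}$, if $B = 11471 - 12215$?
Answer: $-1195$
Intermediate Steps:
$m = -19$ ($m = 2 - 21 = -19$)
$B = -744$
$\left(B - 551\right) + T{\left(-113,m \right)} = \left(-744 - 551\right) + 100 = -1295 + 100 = -1195$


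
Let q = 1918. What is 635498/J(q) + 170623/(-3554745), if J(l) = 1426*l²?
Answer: -446402704893071/9323848056455940 ≈ -0.047877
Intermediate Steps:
635498/J(q) + 170623/(-3554745) = 635498/((1426*1918²)) + 170623/(-3554745) = 635498/((1426*3678724)) + 170623*(-1/3554745) = 635498/5245860424 - 170623/3554745 = 635498*(1/5245860424) - 170623/3554745 = 317749/2622930212 - 170623/3554745 = -446402704893071/9323848056455940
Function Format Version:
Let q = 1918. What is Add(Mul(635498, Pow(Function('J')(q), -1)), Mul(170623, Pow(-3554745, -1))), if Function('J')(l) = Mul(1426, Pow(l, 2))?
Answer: Rational(-446402704893071, 9323848056455940) ≈ -0.047877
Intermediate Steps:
Add(Mul(635498, Pow(Function('J')(q), -1)), Mul(170623, Pow(-3554745, -1))) = Add(Mul(635498, Pow(Mul(1426, Pow(1918, 2)), -1)), Mul(170623, Pow(-3554745, -1))) = Add(Mul(635498, Pow(Mul(1426, 3678724), -1)), Mul(170623, Rational(-1, 3554745))) = Add(Mul(635498, Pow(5245860424, -1)), Rational(-170623, 3554745)) = Add(Mul(635498, Rational(1, 5245860424)), Rational(-170623, 3554745)) = Add(Rational(317749, 2622930212), Rational(-170623, 3554745)) = Rational(-446402704893071, 9323848056455940)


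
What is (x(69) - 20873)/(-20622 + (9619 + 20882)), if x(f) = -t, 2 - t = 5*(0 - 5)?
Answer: -20900/9879 ≈ -2.1156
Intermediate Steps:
t = 27 (t = 2 - 5*(0 - 5) = 2 - 5*(-5) = 2 - 1*(-25) = 2 + 25 = 27)
x(f) = -27 (x(f) = -1*27 = -27)
(x(69) - 20873)/(-20622 + (9619 + 20882)) = (-27 - 20873)/(-20622 + (9619 + 20882)) = -20900/(-20622 + 30501) = -20900/9879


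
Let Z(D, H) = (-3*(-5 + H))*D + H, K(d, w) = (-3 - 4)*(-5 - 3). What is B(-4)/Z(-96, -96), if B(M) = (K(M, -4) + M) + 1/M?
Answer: -69/38912 ≈ -0.0017732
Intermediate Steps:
K(d, w) = 56 (K(d, w) = -7*(-8) = 56)
Z(D, H) = H + D*(15 - 3*H) (Z(D, H) = (15 - 3*H)*D + H = D*(15 - 3*H) + H = H + D*(15 - 3*H))
B(M) = 56 + M + 1/M (B(M) = (56 + M) + 1/M = 56 + M + 1/M)
B(-4)/Z(-96, -96) = (56 - 4 + 1/(-4))/(-96 + 15*(-96) - 3*(-96)*(-96)) = (56 - 4 - 1/4)/(-96 - 1440 - 27648) = (207/4)/(-29184) = (207/4)*(-1/29184) = -69/38912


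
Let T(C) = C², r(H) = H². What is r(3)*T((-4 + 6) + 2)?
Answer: 144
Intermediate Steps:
r(3)*T((-4 + 6) + 2) = 3²*((-4 + 6) + 2)² = 9*(2 + 2)² = 9*4² = 9*16 = 144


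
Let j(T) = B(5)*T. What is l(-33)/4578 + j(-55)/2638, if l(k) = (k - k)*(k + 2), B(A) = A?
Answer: -275/2638 ≈ -0.10425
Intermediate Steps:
j(T) = 5*T
l(k) = 0 (l(k) = 0*(2 + k) = 0)
l(-33)/4578 + j(-55)/2638 = 0/4578 + (5*(-55))/2638 = 0*(1/4578) - 275*1/2638 = 0 - 275/2638 = -275/2638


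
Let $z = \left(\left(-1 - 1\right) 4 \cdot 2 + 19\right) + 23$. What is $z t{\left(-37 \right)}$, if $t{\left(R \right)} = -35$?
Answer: $-910$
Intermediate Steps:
$z = 26$ ($z = \left(\left(-2\right) 4 \cdot 2 + 19\right) + 23 = \left(\left(-8\right) 2 + 19\right) + 23 = \left(-16 + 19\right) + 23 = 3 + 23 = 26$)
$z t{\left(-37 \right)} = 26 \left(-35\right) = -910$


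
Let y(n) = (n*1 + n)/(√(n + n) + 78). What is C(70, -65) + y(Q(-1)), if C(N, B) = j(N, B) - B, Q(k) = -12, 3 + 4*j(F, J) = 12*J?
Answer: (-523*√6 + 20445*I)/(4*(√6 - 39*I)) ≈ -131.06 + 0.019249*I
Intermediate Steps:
j(F, J) = -¾ + 3*J (j(F, J) = -¾ + (12*J)/4 = -¾ + 3*J)
C(N, B) = -¾ + 2*B (C(N, B) = (-¾ + 3*B) - B = -¾ + 2*B)
y(n) = 2*n/(78 + √2*√n) (y(n) = (n + n)/(√(2*n) + 78) = (2*n)/(√2*√n + 78) = (2*n)/(78 + √2*√n) = 2*n/(78 + √2*√n))
C(70, -65) + y(Q(-1)) = (-¾ + 2*(-65)) + 2*(-12)/(78 + √2*√(-12)) = (-¾ - 130) + 2*(-12)/(78 + √2*(2*I*√3)) = -523/4 + 2*(-12)/(78 + 2*I*√6) = -523/4 - 24/(78 + 2*I*√6)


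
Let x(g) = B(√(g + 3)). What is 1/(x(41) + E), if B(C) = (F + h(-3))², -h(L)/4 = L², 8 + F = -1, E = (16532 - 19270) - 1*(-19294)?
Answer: 1/18581 ≈ 5.3818e-5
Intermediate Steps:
E = 16556 (E = -2738 + 19294 = 16556)
F = -9 (F = -8 - 1 = -9)
h(L) = -4*L²
B(C) = 2025 (B(C) = (-9 - 4*(-3)²)² = (-9 - 4*9)² = (-9 - 36)² = (-45)² = 2025)
x(g) = 2025
1/(x(41) + E) = 1/(2025 + 16556) = 1/18581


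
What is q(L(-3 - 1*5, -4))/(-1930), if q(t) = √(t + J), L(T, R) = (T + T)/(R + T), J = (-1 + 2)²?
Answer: -√21/5790 ≈ -0.00079146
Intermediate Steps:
J = 1 (J = 1² = 1)
L(T, R) = 2*T/(R + T) (L(T, R) = (2*T)/(R + T) = 2*T/(R + T))
q(t) = √(1 + t) (q(t) = √(t + 1) = √(1 + t))
q(L(-3 - 1*5, -4))/(-1930) = √(1 + 2*(-3 - 1*5)/(-4 + (-3 - 1*5)))/(-1930) = √(1 + 2*(-3 - 5)/(-4 + (-3 - 5)))*(-1/1930) = √(1 + 2*(-8)/(-4 - 8))*(-1/1930) = √(1 + 2*(-8)/(-12))*(-1/1930) = √(1 + 2*(-8)*(-1/12))*(-1/1930) = √(1 + 4/3)*(-1/1930) = √(7/3)*(-1/1930) = (√21/3)*(-1/1930) = -√21/5790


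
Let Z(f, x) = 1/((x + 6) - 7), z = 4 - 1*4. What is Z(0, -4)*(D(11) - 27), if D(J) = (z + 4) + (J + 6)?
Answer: 6/5 ≈ 1.2000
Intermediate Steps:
z = 0 (z = 4 - 4 = 0)
D(J) = 10 + J (D(J) = (0 + 4) + (J + 6) = 4 + (6 + J) = 10 + J)
Z(f, x) = 1/(-1 + x) (Z(f, x) = 1/((6 + x) - 7) = 1/(-1 + x))
Z(0, -4)*(D(11) - 27) = ((10 + 11) - 27)/(-1 - 4) = (21 - 27)/(-5) = -1/5*(-6) = 6/5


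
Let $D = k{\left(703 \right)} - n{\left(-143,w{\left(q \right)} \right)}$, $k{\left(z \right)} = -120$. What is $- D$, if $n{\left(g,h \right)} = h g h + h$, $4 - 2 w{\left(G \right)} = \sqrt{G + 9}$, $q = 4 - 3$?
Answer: $- \frac{1615}{2} + \frac{571 \sqrt{10}}{2} \approx 95.33$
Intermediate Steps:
$q = 1$ ($q = 4 - 3 = 1$)
$w{\left(G \right)} = 2 - \frac{\sqrt{9 + G}}{2}$ ($w{\left(G \right)} = 2 - \frac{\sqrt{G + 9}}{2} = 2 - \frac{\sqrt{9 + G}}{2}$)
$n{\left(g,h \right)} = h + g h^{2}$ ($n{\left(g,h \right)} = g h h + h = g h^{2} + h = h + g h^{2}$)
$D = -120 - \left(-285 + \frac{143 \sqrt{10}}{2}\right) \left(2 - \frac{\sqrt{10}}{2}\right)$ ($D = -120 - \left(2 - \frac{\sqrt{9 + 1}}{2}\right) \left(1 - 143 \left(2 - \frac{\sqrt{9 + 1}}{2}\right)\right) = -120 - \left(2 - \frac{\sqrt{10}}{2}\right) \left(1 - 143 \left(2 - \frac{\sqrt{10}}{2}\right)\right) = -120 - \left(2 - \frac{\sqrt{10}}{2}\right) \left(1 - \left(286 - \frac{143 \sqrt{10}}{2}\right)\right) = -120 - \left(2 - \frac{\sqrt{10}}{2}\right) \left(-285 + \frac{143 \sqrt{10}}{2}\right) = -120 - \left(-285 + \frac{143 \sqrt{10}}{2}\right) \left(2 - \frac{\sqrt{10}}{2}\right) \approx -95.33$)
$- D = - (\frac{1615}{2} - \frac{571 \sqrt{10}}{2}) = - \frac{1615}{2} + \frac{571 \sqrt{10}}{2}$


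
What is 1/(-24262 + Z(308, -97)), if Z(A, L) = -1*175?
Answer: -1/24437 ≈ -4.0922e-5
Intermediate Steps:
Z(A, L) = -175
1/(-24262 + Z(308, -97)) = 1/(-24262 - 175) = 1/(-24437) = -1/24437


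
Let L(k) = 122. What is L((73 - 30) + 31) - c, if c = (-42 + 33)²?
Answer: 41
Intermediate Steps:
c = 81 (c = (-9)² = 81)
L((73 - 30) + 31) - c = 122 - 1*81 = 122 - 81 = 41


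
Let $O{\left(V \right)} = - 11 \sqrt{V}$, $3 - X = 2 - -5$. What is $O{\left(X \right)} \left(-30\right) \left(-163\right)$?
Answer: $- 107580 i \approx - 1.0758 \cdot 10^{5} i$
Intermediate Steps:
$X = -4$ ($X = 3 - \left(2 - -5\right) = 3 - \left(2 + 5\right) = 3 - 7 = -4$)
$O{\left(X \right)} \left(-30\right) \left(-163\right) = - 11 \sqrt{-4} \left(-30\right) \left(-163\right) = - 11 \cdot 2 i \left(-30\right) \left(-163\right) = - 22 i \left(-30\right) \left(-163\right) = 660 i \left(-163\right) = - 107580 i$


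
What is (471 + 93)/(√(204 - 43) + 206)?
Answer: 116184/42275 - 564*√161/42275 ≈ 2.5790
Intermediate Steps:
(471 + 93)/(√(204 - 43) + 206) = 564/(√161 + 206) = 564/(206 + √161)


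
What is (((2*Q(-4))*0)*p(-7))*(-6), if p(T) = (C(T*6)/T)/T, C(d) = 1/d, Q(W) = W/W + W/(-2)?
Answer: 0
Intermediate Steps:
Q(W) = 1 - W/2 (Q(W) = 1 + W*(-½) = 1 - W/2)
p(T) = 1/(6*T³) (p(T) = (1/(((T*6))*T))/T = (1/(((6*T))*T))/T = ((1/(6*T))/T)/T = (1/(6*T²))/T = 1/(6*T³))
(((2*Q(-4))*0)*p(-7))*(-6) = (((2*(1 - ½*(-4)))*0)*((⅙)/(-7)³))*(-6) = (((2*(1 + 2))*0)*((⅙)*(-1/343)))*(-6) = (((2*3)*0)*(-1/2058))*(-6) = ((6*0)*(-1/2058))*(-6) = (0*(-1/2058))*(-6) = 0*(-6) = 0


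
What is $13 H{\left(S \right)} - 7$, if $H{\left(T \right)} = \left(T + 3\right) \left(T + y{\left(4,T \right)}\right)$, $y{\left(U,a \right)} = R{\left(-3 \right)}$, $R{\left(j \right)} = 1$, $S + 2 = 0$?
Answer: $-20$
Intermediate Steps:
$S = -2$ ($S = -2 + 0 = -2$)
$y{\left(U,a \right)} = 1$
$H{\left(T \right)} = \left(1 + T\right) \left(3 + T\right)$ ($H{\left(T \right)} = \left(T + 3\right) \left(T + 1\right) = \left(3 + T\right) \left(1 + T\right) = \left(1 + T\right) \left(3 + T\right)$)
$13 H{\left(S \right)} - 7 = 13 \left(3 + \left(-2\right)^{2} + 4 \left(-2\right)\right) - 7 = 13 \left(3 + 4 - 8\right) - 7 = 13 \left(-1\right) - 7 = -13 - 7 = -20$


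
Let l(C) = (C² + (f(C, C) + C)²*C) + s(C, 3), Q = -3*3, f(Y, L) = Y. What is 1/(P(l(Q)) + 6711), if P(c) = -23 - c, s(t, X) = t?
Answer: 1/9532 ≈ 0.00010491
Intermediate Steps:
Q = -9
l(C) = C + C² + 4*C³ (l(C) = (C² + (C + C)²*C) + C = (C² + (2*C)²*C) + C = (C² + (4*C²)*C) + C = (C² + 4*C³) + C = C + C² + 4*C³)
1/(P(l(Q)) + 6711) = 1/((-23 - (-9)*(1 - 9 + 4*(-9)²)) + 6711) = 1/((-23 - (-9)*(1 - 9 + 4*81)) + 6711) = 1/((-23 - (-9)*(1 - 9 + 324)) + 6711) = 1/((-23 - (-9)*316) + 6711) = 1/((-23 - 1*(-2844)) + 6711) = 1/((-23 + 2844) + 6711) = 1/(2821 + 6711) = 1/9532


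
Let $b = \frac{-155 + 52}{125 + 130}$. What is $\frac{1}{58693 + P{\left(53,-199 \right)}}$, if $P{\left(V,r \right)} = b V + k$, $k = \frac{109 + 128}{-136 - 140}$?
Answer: $\frac{23460}{1376415407} \approx 1.7044 \cdot 10^{-5}$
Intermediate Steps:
$b = - \frac{103}{255} \approx -0.40392$
$k = - \frac{79}{92}$ ($k = \frac{237}{-276} = 237 \left(- \frac{1}{276}\right) = - \frac{79}{92} \approx -0.8587$)
$P{\left(V,r \right)} = - \frac{79}{92} - \frac{103 V}{255}$ ($P{\left(V,r \right)} = - \frac{103 V}{255} - \frac{79}{92} = - \frac{79}{92} - \frac{103 V}{255}$)
$\frac{1}{58693 + P{\left(53,-199 \right)}} = \frac{1}{58693 - \frac{522373}{23460}} = \frac{1}{\frac{1376415407}{23460}} = \frac{23460}{1376415407}$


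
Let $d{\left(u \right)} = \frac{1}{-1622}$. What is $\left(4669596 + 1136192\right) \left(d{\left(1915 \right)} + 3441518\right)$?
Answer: $\frac{16204367085012330}{811} \approx 1.9981 \cdot 10^{13}$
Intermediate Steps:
$d{\left(u \right)} = - \frac{1}{1622}$
$\left(4669596 + 1136192\right) \left(d{\left(1915 \right)} + 3441518\right) = \left(4669596 + 1136192\right) \left(- \frac{1}{1622} + 3441518\right) = 5805788 \cdot \frac{5582142195}{1622} = \frac{16204367085012330}{811}$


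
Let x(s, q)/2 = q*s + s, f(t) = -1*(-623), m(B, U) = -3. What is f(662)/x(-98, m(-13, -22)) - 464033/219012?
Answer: -1623445/3066168 ≈ -0.52947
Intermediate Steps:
f(t) = 623
x(s, q) = 2*s + 2*q*s (x(s, q) = 2*(q*s + s) = 2*(s + q*s) = 2*s + 2*q*s)
f(662)/x(-98, m(-13, -22)) - 464033/219012 = 623/((2*(-98)*(1 - 3))) - 464033/219012 = 623/((2*(-98)*(-2))) - 464033*1/219012 = 623/392 - 464033/219012 = 623*(1/392) - 464033/219012 = 89/56 - 464033/219012 = -1623445/3066168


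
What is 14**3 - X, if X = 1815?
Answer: 929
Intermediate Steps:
14**3 - X = 14**3 - 1*1815 = 2744 - 1815 = 929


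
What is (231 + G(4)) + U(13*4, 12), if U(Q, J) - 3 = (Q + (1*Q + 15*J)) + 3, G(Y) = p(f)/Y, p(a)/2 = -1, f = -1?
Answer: 1041/2 ≈ 520.50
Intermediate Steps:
p(a) = -2 (p(a) = 2*(-1) = -2)
G(Y) = -2/Y
U(Q, J) = 6 + 2*Q + 15*J (U(Q, J) = 3 + ((Q + (1*Q + 15*J)) + 3) = 3 + ((Q + (Q + 15*J)) + 3) = 3 + ((2*Q + 15*J) + 3) = 3 + (3 + 2*Q + 15*J) = 6 + 2*Q + 15*J)
(231 + G(4)) + U(13*4, 12) = (231 - 2/4) + (6 + 2*(13*4) + 15*12) = (231 - 2*1/4) + (6 + 2*52 + 180) = (231 - 1/2) + (6 + 104 + 180) = 461/2 + 290 = 1041/2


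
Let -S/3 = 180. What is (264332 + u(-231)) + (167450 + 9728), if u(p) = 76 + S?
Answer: 441046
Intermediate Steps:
S = -540 (S = -3*180 = -540)
u(p) = -464 (u(p) = 76 - 540 = -464)
(264332 + u(-231)) + (167450 + 9728) = (264332 - 464) + (167450 + 9728) = 263868 + 177178 = 441046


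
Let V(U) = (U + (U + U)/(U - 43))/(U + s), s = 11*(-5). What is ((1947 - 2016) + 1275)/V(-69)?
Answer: 2791488/1265 ≈ 2206.7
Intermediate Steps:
s = -55
V(U) = (U + 2*U/(-43 + U))/(-55 + U) (V(U) = (U + (U + U)/(U - 43))/(U - 55) = (U + (2*U)/(-43 + U))/(-55 + U) = (U + 2*U/(-43 + U))/(-55 + U))
((1947 - 2016) + 1275)/V(-69) = ((1947 - 2016) + 1275)/((-69*(-41 - 69)/(2365 + (-69)**2 - 98*(-69)))) = (-69 + 1275)/((-69*(-110)/(2365 + 4761 + 6762))) = 1206/((-69*(-110)/13888)) = 1206/((-69*1/13888*(-110))) = 1206/(3795/6944) = 1206*(6944/3795) = 2791488/1265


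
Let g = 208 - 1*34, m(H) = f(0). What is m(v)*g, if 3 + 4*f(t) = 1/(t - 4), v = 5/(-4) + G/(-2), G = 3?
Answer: -1131/8 ≈ -141.38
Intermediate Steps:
v = -11/4 (v = 5/(-4) + 3/(-2) = 5*(-¼) + 3*(-½) = -5/4 - 3/2 = -11/4 ≈ -2.7500)
f(t) = -¾ + 1/(4*(-4 + t)) (f(t) = -¾ + 1/(4*(t - 4)) = -¾ + 1/(4*(-4 + t)))
m(H) = -13/16 (m(H) = (13 - 3*0)/(4*(-4 + 0)) = (¼)*(13 + 0)/(-4) = (¼)*(-¼)*13 = -13/16)
g = 174 (g = 208 - 34 = 174)
m(v)*g = -13/16*174 = -1131/8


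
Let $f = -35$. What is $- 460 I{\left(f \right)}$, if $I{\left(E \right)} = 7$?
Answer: $-3220$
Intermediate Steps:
$- 460 I{\left(f \right)} = \left(-460\right) 7 = -3220$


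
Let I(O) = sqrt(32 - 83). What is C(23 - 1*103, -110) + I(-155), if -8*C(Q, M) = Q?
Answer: 10 + I*sqrt(51) ≈ 10.0 + 7.1414*I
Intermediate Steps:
C(Q, M) = -Q/8
I(O) = I*sqrt(51) (I(O) = sqrt(-51) = I*sqrt(51))
C(23 - 1*103, -110) + I(-155) = -(23 - 1*103)/8 + I*sqrt(51) = -(23 - 103)/8 + I*sqrt(51) = -1/8*(-80) + I*sqrt(51) = 10 + I*sqrt(51)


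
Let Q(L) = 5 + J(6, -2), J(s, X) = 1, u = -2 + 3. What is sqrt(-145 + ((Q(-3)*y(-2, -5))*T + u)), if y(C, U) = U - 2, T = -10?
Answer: 2*sqrt(69) ≈ 16.613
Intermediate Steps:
u = 1
y(C, U) = -2 + U
Q(L) = 6 (Q(L) = 5 + 1 = 6)
sqrt(-145 + ((Q(-3)*y(-2, -5))*T + u)) = sqrt(-145 + ((6*(-2 - 5))*(-10) + 1)) = sqrt(-145 + ((6*(-7))*(-10) + 1)) = sqrt(-145 + (-42*(-10) + 1)) = sqrt(-145 + (420 + 1)) = sqrt(-145 + 421) = sqrt(276) = 2*sqrt(69)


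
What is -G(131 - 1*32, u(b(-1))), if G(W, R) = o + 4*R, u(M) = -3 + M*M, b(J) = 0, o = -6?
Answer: 18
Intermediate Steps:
u(M) = -3 + M²
G(W, R) = -6 + 4*R
-G(131 - 1*32, u(b(-1))) = -(-6 + 4*(-3 + 0²)) = -(-6 + 4*(-3 + 0)) = -(-6 + 4*(-3)) = -(-6 - 12) = -1*(-18) = 18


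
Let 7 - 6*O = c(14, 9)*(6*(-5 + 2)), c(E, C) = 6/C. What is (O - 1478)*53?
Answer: -468997/6 ≈ -78166.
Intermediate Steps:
O = 19/6 (O = 7/6 - 6/9*6*(-5 + 2)/6 = 7/6 - 6*(1/9)*6*(-3)/6 = 7/6 - (-18)/9 = 7/6 - 1/6*(-12) = 7/6 + 2 = 19/6 ≈ 3.1667)
(O - 1478)*53 = (19/6 - 1478)*53 = -8849/6*53 = -468997/6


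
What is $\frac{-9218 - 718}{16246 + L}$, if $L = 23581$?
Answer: $- \frac{9936}{39827} \approx -0.24948$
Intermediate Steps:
$\frac{-9218 - 718}{16246 + L} = \frac{-9218 - 718}{16246 + 23581} = - \frac{9936}{39827}$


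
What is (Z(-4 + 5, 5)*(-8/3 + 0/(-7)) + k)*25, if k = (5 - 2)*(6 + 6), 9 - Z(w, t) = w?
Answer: 1100/3 ≈ 366.67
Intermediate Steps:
Z(w, t) = 9 - w
k = 36 (k = 3*12 = 36)
(Z(-4 + 5, 5)*(-8/3 + 0/(-7)) + k)*25 = ((9 - (-4 + 5))*(-8/3 + 0/(-7)) + 36)*25 = ((9 - 1*1)*(-8*⅓ + 0*(-⅐)) + 36)*25 = ((9 - 1)*(-8/3 + 0) + 36)*25 = (8*(-8/3) + 36)*25 = (-64/3 + 36)*25 = (44/3)*25 = 1100/3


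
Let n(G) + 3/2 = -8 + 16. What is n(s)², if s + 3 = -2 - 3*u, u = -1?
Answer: 169/4 ≈ 42.250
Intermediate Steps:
s = -2 (s = -3 + (-2 - 3*(-1)) = -3 + (-2 + 3) = -3 + 1 = -2)
n(G) = 13/2 (n(G) = -3/2 + (-8 + 16) = -3/2 + 8 = 13/2)
n(s)² = (13/2)² = 169/4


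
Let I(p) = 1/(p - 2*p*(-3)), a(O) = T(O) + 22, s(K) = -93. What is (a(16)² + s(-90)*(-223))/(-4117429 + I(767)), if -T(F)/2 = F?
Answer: -111884591/22106476300 ≈ -0.0050612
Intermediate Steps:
T(F) = -2*F
a(O) = 22 - 2*O (a(O) = -2*O + 22 = 22 - 2*O)
I(p) = 1/(7*p) (I(p) = 1/(p + 6*p) = 1/(7*p))
(a(16)² + s(-90)*(-223))/(-4117429 + I(767)) = ((22 - 2*16)² - 93*(-223))/(-4117429 + (⅐)/767) = ((22 - 32)² + 20739)/(-4117429 + (⅐)*(1/767)) = ((-10)² + 20739)/(-4117429 + 1/5369) = (100 + 20739)/(-22106476300/5369) = 20839*(-5369/22106476300) = -111884591/22106476300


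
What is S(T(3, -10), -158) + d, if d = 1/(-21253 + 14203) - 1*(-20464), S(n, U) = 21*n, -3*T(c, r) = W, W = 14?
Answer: 143580299/7050 ≈ 20366.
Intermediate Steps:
T(c, r) = -14/3 (T(c, r) = -⅓*14 = -14/3)
d = 144271199/7050 (d = 1/(-7050) + 20464 = -1/7050 + 20464 = 144271199/7050 ≈ 20464.)
S(T(3, -10), -158) + d = 21*(-14/3) + 144271199/7050 = -98 + 144271199/7050 = 143580299/7050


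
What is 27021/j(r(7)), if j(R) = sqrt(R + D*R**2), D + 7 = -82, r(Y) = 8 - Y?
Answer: -27021*I*sqrt(22)/44 ≈ -2880.4*I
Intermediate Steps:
D = -89 (D = -7 - 82 = -89)
j(R) = sqrt(R - 89*R**2)
27021/j(r(7)) = 27021/(sqrt((8 - 1*7)*(1 - 89*(8 - 1*7)))) = 27021/(sqrt((8 - 7)*(1 - 89*(8 - 7)))) = 27021/(sqrt(1*(1 - 89*1))) = 27021/(sqrt(1*(1 - 89))) = 27021/(sqrt(1*(-88))) = 27021/(sqrt(-88)) = 27021/((2*I*sqrt(22))) = 27021*(-I*sqrt(22)/44) = -27021*I*sqrt(22)/44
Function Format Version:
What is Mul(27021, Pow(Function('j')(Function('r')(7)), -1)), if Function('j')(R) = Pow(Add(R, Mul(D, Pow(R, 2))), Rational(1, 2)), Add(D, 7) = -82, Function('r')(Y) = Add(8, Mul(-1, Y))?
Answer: Mul(Rational(-27021, 44), I, Pow(22, Rational(1, 2))) ≈ Mul(-2880.4, I)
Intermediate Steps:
D = -89 (D = Add(-7, -82) = -89)
Function('j')(R) = Pow(Add(R, Mul(-89, Pow(R, 2))), Rational(1, 2))
Mul(27021, Pow(Function('j')(Function('r')(7)), -1)) = Mul(27021, Pow(Pow(Mul(Add(8, Mul(-1, 7)), Add(1, Mul(-89, Add(8, Mul(-1, 7))))), Rational(1, 2)), -1)) = Mul(27021, Pow(Pow(Mul(Add(8, -7), Add(1, Mul(-89, Add(8, -7)))), Rational(1, 2)), -1)) = Mul(27021, Pow(Pow(Mul(1, Add(1, Mul(-89, 1))), Rational(1, 2)), -1)) = Mul(27021, Pow(Pow(Mul(1, Add(1, -89)), Rational(1, 2)), -1)) = Mul(27021, Pow(Pow(Mul(1, -88), Rational(1, 2)), -1)) = Mul(27021, Pow(Pow(-88, Rational(1, 2)), -1)) = Mul(27021, Pow(Mul(2, I, Pow(22, Rational(1, 2))), -1)) = Mul(27021, Mul(Rational(-1, 44), I, Pow(22, Rational(1, 2)))) = Mul(Rational(-27021, 44), I, Pow(22, Rational(1, 2)))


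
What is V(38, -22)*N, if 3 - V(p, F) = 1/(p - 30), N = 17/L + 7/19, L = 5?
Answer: 4117/380 ≈ 10.834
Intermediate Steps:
N = 358/95 (N = 17/5 + 7/19 = 358/95 ≈ 3.7684)
V(p, F) = 3 - 1/(-30 + p) (V(p, F) = 3 - 1/(p - 30) = 3 - 1/(-30 + p))
V(38, -22)*N = ((-91 + 3*38)/(-30 + 38))*(358/95) = ((-91 + 114)/8)*(358/95) = ((⅛)*23)*(358/95) = (23/8)*(358/95) = 4117/380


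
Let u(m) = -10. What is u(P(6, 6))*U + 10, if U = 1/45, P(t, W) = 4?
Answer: 88/9 ≈ 9.7778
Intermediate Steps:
U = 1/45 ≈ 0.022222
u(P(6, 6))*U + 10 = -10*1/45 + 10 = -2/9 + 10 = 88/9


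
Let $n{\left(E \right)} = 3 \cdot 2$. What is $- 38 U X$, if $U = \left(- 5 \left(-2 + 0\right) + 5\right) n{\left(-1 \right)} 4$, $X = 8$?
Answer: $-109440$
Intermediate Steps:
$n{\left(E \right)} = 6$
$U = 360$ ($U = \left(- 5 \left(-2 + 0\right) + 5\right) 6 \cdot 4 = \left(\left(-5\right) \left(-2\right) + 5\right) 24 = \left(10 + 5\right) 24 = 15 \cdot 24 = 360$)
$- 38 U X = \left(-38\right) 360 \cdot 8 = \left(-13680\right) 8 = -109440$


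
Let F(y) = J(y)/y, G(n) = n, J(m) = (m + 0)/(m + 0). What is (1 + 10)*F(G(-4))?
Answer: -11/4 ≈ -2.7500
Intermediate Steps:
J(m) = 1 (J(m) = m/m = 1)
F(y) = 1/y
(1 + 10)*F(G(-4)) = (1 + 10)/(-4) = 11*(-1/4) = -11/4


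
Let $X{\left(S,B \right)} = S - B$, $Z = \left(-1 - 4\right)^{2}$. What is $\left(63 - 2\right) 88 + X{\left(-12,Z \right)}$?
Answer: $5331$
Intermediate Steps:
$Z = 25$ ($Z = \left(-5\right)^{2} = 25$)
$\left(63 - 2\right) 88 + X{\left(-12,Z \right)} = \left(63 - 2\right) 88 - 37 = 61 \cdot 88 - 37 = 5368 - 37 = 5331$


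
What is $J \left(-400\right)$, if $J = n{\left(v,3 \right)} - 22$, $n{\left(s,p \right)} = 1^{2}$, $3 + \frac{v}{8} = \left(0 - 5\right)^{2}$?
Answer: $8400$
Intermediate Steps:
$v = 176$ ($v = -24 + 8 \left(0 - 5\right)^{2} = -24 + 8 \left(-5\right)^{2} = -24 + 8 \cdot 25 = -24 + 200 = 176$)
$n{\left(s,p \right)} = 1$
$J = -21$ ($J = 1 - 22 = -21$)
$J \left(-400\right) = \left(-21\right) \left(-400\right) = 8400$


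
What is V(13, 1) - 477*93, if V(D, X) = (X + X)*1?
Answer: -44359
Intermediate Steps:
V(D, X) = 2*X (V(D, X) = (2*X)*1 = 2*X)
V(13, 1) - 477*93 = 2*1 - 477*93 = 2 - 44361 = -44359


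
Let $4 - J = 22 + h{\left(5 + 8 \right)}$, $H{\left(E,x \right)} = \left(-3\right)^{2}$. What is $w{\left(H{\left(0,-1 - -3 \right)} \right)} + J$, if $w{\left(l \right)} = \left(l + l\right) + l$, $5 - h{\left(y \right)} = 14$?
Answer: $18$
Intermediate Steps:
$h{\left(y \right)} = -9$ ($h{\left(y \right)} = 5 - 14 = -9$)
$H{\left(E,x \right)} = 9$
$w{\left(l \right)} = 3 l$ ($w{\left(l \right)} = 2 l + l = 3 l$)
$J = -9$ ($J = 4 - \left(22 - 9\right) = 4 - 13 = -9$)
$w{\left(H{\left(0,-1 - -3 \right)} \right)} + J = 3 \cdot 9 - 9 = 27 - 9 = 18$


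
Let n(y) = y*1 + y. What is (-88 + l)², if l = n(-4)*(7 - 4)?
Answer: 12544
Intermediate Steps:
n(y) = 2*y (n(y) = y + y = 2*y)
l = -24 (l = (2*(-4))*(7 - 4) = -8*3 = -24)
(-88 + l)² = (-88 - 24)² = (-112)² = 12544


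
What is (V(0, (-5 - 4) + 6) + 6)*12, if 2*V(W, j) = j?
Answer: 54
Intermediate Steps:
V(W, j) = j/2
(V(0, (-5 - 4) + 6) + 6)*12 = (((-5 - 4) + 6)/2 + 6)*12 = ((-9 + 6)/2 + 6)*12 = ((½)*(-3) + 6)*12 = (-3/2 + 6)*12 = (9/2)*12 = 54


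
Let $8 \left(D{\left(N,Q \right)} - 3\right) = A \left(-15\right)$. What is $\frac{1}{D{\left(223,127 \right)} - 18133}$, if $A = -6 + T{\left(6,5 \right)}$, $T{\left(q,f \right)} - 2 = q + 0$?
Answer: $- \frac{4}{72535} \approx -5.5146 \cdot 10^{-5}$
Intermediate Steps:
$T{\left(q,f \right)} = 2 + q$ ($T{\left(q,f \right)} = 2 + \left(q + 0\right) = 2 + q$)
$A = 2$ ($A = -6 + \left(2 + 6\right) = -6 + 8 = 2$)
$D{\left(N,Q \right)} = - \frac{3}{4}$ ($D{\left(N,Q \right)} = 3 + \frac{2 \left(-15\right)}{8} = 3 + \frac{1}{8} \left(-30\right) = 3 - \frac{15}{4} = - \frac{3}{4}$)
$\frac{1}{D{\left(223,127 \right)} - 18133} = \frac{1}{- \frac{3}{4} - 18133} = \frac{1}{- \frac{72535}{4}} = - \frac{4}{72535}$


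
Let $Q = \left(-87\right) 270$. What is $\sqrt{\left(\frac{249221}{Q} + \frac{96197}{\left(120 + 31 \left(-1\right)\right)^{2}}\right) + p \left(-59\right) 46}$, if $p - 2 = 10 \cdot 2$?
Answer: $\frac{i \sqrt{3221679901405990}}{232290} \approx 244.35 i$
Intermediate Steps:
$Q = -23490$
$p = 22$ ($p = 2 + 10 \cdot 2 = 2 + 20 = 22$)
$\sqrt{\left(\frac{249221}{Q} + \frac{96197}{\left(120 + 31 \left(-1\right)\right)^{2}}\right) + p \left(-59\right) 46} = \sqrt{\left(\frac{249221}{-23490} + \frac{96197}{\left(120 + 31 \left(-1\right)\right)^{2}}\right) + 22 \left(-59\right) 46} = \sqrt{\left(249221 \left(- \frac{1}{23490}\right) + \frac{96197}{\left(120 - 31\right)^{2}}\right) - 59708} = \sqrt{\left(- \frac{249221}{23490} + \frac{96197}{89^{2}}\right) - 59708} = \sqrt{\left(- \frac{249221}{23490} + \frac{96197}{7921}\right) - 59708} = \sqrt{\frac{285587989}{186064290} - 59708} = \sqrt{- \frac{11109241039331}{186064290}} = \frac{i \sqrt{3221679901405990}}{232290}$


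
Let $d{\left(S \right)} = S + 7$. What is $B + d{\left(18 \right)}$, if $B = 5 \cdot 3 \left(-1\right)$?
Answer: $10$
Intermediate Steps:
$d{\left(S \right)} = 7 + S$
$B = -15$ ($B = 15 \left(-1\right) = -15$)
$B + d{\left(18 \right)} = -15 + \left(7 + 18\right) = -15 + 25 = 10$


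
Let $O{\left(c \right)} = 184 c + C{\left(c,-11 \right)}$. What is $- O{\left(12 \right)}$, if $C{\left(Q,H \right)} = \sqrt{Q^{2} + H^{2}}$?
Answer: $-2208 - \sqrt{265} \approx -2224.3$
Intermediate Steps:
$C{\left(Q,H \right)} = \sqrt{H^{2} + Q^{2}}$
$O{\left(c \right)} = \sqrt{121 + c^{2}} + 184 c$ ($O{\left(c \right)} = 184 c + \sqrt{\left(-11\right)^{2} + c^{2}} = 184 c + \sqrt{121 + c^{2}} = \sqrt{121 + c^{2}} + 184 c$)
$- O{\left(12 \right)} = - (\sqrt{121 + 12^{2}} + 184 \cdot 12) = - (\sqrt{121 + 144} + 2208) = - (\sqrt{265} + 2208) = - (2208 + \sqrt{265}) = -2208 - \sqrt{265}$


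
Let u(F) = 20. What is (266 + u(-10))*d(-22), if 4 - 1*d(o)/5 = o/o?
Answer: 4290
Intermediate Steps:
d(o) = 15 (d(o) = 20 - 5*o/o = 20 - 5*1 = 20 - 5 = 15)
(266 + u(-10))*d(-22) = (266 + 20)*15 = 286*15 = 4290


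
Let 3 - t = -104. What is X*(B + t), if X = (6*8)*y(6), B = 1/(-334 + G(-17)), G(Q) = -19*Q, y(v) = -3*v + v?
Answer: -677376/11 ≈ -61580.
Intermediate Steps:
t = 107 (t = 3 - 1*(-104) = 3 + 104 = 107)
y(v) = -2*v
B = -1/11 (B = 1/(-334 - 19*(-17)) = 1/(-334 + 323) = 1/(-11) = -1/11 ≈ -0.090909)
X = -576 (X = (6*8)*(-2*6) = 48*(-12) = -576)
X*(B + t) = -576*(-1/11 + 107) = -576*1176/11 = -677376/11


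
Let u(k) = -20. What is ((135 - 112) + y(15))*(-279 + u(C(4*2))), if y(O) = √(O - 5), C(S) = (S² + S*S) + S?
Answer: -6877 - 299*√10 ≈ -7822.5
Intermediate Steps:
C(S) = S + 2*S² (C(S) = (S² + S²) + S = 2*S² + S = S + 2*S²)
y(O) = √(-5 + O)
((135 - 112) + y(15))*(-279 + u(C(4*2))) = ((135 - 112) + √(-5 + 15))*(-279 - 20) = (23 + √10)*(-299) = -6877 - 299*√10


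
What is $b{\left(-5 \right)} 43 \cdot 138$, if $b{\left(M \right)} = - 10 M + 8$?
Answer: $344172$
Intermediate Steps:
$b{\left(M \right)} = 8 - 10 M$
$b{\left(-5 \right)} 43 \cdot 138 = \left(8 - -50\right) 43 \cdot 138 = \left(8 + 50\right) 43 \cdot 138 = 58 \cdot 43 \cdot 138 = 2494 \cdot 138 = 344172$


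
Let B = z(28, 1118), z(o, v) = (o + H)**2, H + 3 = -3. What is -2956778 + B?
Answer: -2956294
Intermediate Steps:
H = -6 (H = -3 - 3 = -6)
z(o, v) = (-6 + o)**2 (z(o, v) = (o - 6)**2 = (-6 + o)**2)
B = 484 (B = (-6 + 28)**2 = 22**2 = 484)
-2956778 + B = -2956778 + 484 = -2956294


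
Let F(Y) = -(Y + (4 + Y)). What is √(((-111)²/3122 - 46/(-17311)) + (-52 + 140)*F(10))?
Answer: I*√125659436983910438/7720706 ≈ 45.914*I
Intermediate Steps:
F(Y) = -4 - 2*Y (F(Y) = -(4 + 2*Y) = -4 - 2*Y)
√(((-111)²/3122 - 46/(-17311)) + (-52 + 140)*F(10)) = √(((-111)²/3122 - 46/(-17311)) + (-52 + 140)*(-4 - 2*10)) = √((12321*(1/3122) - 46*(-1/17311)) + 88*(-4 - 20)) = √((12321/3122 + 46/17311) + 88*(-24)) = √(30490349/7720706 - 2112) = √(-16275640723/7720706) = I*√125659436983910438/7720706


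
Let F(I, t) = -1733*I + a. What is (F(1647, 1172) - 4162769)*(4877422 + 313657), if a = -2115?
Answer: -36436884296665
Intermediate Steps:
F(I, t) = -2115 - 1733*I (F(I, t) = -1733*I - 2115 = -2115 - 1733*I)
(F(1647, 1172) - 4162769)*(4877422 + 313657) = ((-2115 - 1733*1647) - 4162769)*(4877422 + 313657) = ((-2115 - 2854251) - 4162769)*5191079 = (-2856366 - 4162769)*5191079 = -7019135*5191079 = -36436884296665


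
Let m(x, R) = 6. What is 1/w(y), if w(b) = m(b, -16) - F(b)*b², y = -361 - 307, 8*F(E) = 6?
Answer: -1/334662 ≈ -2.9881e-6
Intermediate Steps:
F(E) = ¾ (F(E) = (⅛)*6 = ¾)
y = -668
w(b) = 6 - 3*b²/4
1/w(y) = 1/(6 - ¾*(-668)²) = 1/(6 - ¾*446224) = 1/(6 - 334668) = 1/(-334662) = -1/334662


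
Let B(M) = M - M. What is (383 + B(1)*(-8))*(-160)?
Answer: -61280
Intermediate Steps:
B(M) = 0
(383 + B(1)*(-8))*(-160) = (383 + 0*(-8))*(-160) = (383 + 0)*(-160) = 383*(-160) = -61280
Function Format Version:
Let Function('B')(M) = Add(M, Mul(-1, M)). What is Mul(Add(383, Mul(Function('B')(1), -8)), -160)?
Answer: -61280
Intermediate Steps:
Function('B')(M) = 0
Mul(Add(383, Mul(Function('B')(1), -8)), -160) = Mul(Add(383, Mul(0, -8)), -160) = Mul(Add(383, 0), -160) = Mul(383, -160) = -61280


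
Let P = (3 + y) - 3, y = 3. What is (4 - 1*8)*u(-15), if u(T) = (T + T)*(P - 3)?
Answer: 0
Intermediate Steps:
P = 3 (P = (3 + 3) - 3 = 6 - 3 = 3)
u(T) = 0 (u(T) = (T + T)*(3 - 3) = (2*T)*0 = 0)
(4 - 1*8)*u(-15) = (4 - 1*8)*0 = (4 - 8)*0 = -4*0 = 0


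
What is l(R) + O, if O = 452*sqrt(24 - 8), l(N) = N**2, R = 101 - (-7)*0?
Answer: 12009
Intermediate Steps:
R = 101 (R = 101 - 1*0 = 101 + 0 = 101)
O = 1808 (O = 452*sqrt(16) = 452*4 = 1808)
l(R) + O = 101**2 + 1808 = 10201 + 1808 = 12009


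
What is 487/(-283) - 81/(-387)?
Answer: -18394/12169 ≈ -1.5115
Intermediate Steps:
487/(-283) - 81/(-387) = 487*(-1/283) - 81*(-1/387) = -487/283 + 9/43 = -18394/12169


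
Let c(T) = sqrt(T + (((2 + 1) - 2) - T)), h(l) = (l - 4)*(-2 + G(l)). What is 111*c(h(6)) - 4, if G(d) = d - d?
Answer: 107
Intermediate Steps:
G(d) = 0
h(l) = 8 - 2*l (h(l) = (l - 4)*(-2 + 0) = (-4 + l)*(-2) = 8 - 2*l)
c(T) = 1 (c(T) = sqrt(T + ((3 - 2) - T)) = sqrt(T + (1 - T)) = sqrt(1) = 1)
111*c(h(6)) - 4 = 111*1 - 4 = 111 - 4 = 107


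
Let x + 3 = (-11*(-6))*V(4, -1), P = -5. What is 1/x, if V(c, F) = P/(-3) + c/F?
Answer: -1/157 ≈ -0.0063694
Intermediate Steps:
V(c, F) = 5/3 + c/F (V(c, F) = -5/(-3) + c/F = -5*(-⅓) + c/F = 5/3 + c/F)
x = -157 (x = -3 + (-11*(-6))*(5/3 + 4/(-1)) = -3 + 66*(5/3 + 4*(-1)) = -3 + 66*(5/3 - 4) = -3 + 66*(-7/3) = -3 - 154 = -157)
1/x = 1/(-157) = -1/157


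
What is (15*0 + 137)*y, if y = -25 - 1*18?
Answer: -5891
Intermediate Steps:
y = -43 (y = -25 - 18 = -43)
(15*0 + 137)*y = (15*0 + 137)*(-43) = (0 + 137)*(-43) = 137*(-43) = -5891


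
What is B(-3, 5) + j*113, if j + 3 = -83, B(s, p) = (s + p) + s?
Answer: -9719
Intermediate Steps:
B(s, p) = p + 2*s (B(s, p) = (p + s) + s = p + 2*s)
j = -86 (j = -3 - 83 = -86)
B(-3, 5) + j*113 = (5 + 2*(-3)) - 86*113 = (5 - 6) - 9718 = -1 - 9718 = -9719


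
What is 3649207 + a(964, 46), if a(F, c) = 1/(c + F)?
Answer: 3685699071/1010 ≈ 3.6492e+6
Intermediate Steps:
a(F, c) = 1/(F + c)
3649207 + a(964, 46) = 3649207 + 1/(964 + 46) = 3649207 + 1/1010 = 3685699071/1010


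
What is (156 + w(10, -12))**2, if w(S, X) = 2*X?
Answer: 17424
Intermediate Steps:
(156 + w(10, -12))**2 = (156 + 2*(-12))**2 = (156 - 24)**2 = 132**2 = 17424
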